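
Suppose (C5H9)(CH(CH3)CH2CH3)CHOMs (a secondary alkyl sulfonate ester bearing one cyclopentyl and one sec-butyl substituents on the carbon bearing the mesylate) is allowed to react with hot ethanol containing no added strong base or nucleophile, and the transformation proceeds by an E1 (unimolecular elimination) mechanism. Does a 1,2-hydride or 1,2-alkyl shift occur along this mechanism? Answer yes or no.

The first-formed carbocation is secondary.
The adjacent cyclopentyl carbon already bears 2 other carbon substituents and has a hydrogen to migrate; after a 1,2-hydride shift from that carbon the positive charge sits on a tertiary centre.
Tertiary is more stable than secondary, so the shift occurs.

yes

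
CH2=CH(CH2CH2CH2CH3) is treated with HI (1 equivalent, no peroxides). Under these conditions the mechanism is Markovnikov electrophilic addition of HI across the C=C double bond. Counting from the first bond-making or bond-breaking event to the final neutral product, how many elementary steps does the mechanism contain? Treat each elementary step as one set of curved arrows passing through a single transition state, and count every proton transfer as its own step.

2

Step 1: Protonation of the alkene by HI: the π bond acts as the nucleophile and picks up H⁺, giving the more stable (Markovnikov) secondary carbocation. The H–I bond breaks heterolytically, releasing I⁻.
(No 1,2-shift: no single shift to an adjacent carbon would give a more stable cation.)
Step 2: Nucleophilic attack by I⁻ on the carbocation completes the addition, giving R–I.
Total: 2 elementary steps.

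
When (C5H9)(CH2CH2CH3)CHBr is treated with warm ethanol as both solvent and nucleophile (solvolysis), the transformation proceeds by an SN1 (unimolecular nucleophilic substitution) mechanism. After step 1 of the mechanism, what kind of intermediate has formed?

secondary carbocation

Step 1: Unassisted departure of Br⁻ (taking the C–Br bonding pair) generates a secondary carbocation.
After step 1 the species present is a secondary carbocation.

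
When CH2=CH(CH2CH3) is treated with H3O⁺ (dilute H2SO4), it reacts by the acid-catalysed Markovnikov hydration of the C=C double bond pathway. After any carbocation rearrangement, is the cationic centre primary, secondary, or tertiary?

Step 1: Protonation of the alkene by H3O⁺: the π bond acts as the nucleophile and picks up H⁺, giving the more stable (Markovnikov) secondary carbocation. H2O is released.
No single 1,2-shift to an adjacent carbon would give a more-substituted cation, so no rearrangement occurs.

secondary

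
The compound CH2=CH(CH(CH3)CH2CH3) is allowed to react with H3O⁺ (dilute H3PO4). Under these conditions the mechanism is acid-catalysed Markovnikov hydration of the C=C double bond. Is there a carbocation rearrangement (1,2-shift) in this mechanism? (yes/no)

The first-formed carbocation is secondary.
The adjacent sec-butyl carbon already bears 2 other carbon substituents and has a hydrogen to migrate; after a 1,2-hydride shift from that carbon the positive charge sits on a tertiary centre.
Tertiary is more stable than secondary, so the shift occurs.

yes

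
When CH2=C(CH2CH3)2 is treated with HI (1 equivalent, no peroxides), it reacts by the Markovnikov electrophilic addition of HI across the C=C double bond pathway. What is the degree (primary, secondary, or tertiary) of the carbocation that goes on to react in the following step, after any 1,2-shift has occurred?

tertiary

Step 1: The π electrons of the C=C bond attack a proton of HI; Markovnikov addition places the new C–H on the less-substituted alkene carbon, so the positive charge ends up on the more-substituted carbon — a tertiary carbocation. The H–I bond breaks heterolytically, releasing I⁻.
No single 1,2-shift to an adjacent carbon would give a more-substituted cation, so no rearrangement occurs.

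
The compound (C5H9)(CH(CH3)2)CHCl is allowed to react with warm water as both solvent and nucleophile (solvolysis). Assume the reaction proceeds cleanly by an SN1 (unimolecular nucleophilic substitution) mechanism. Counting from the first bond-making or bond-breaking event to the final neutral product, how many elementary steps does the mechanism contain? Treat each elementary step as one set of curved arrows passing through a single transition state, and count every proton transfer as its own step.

Step 1: The C–Cl bond breaks with both electrons going to the chloride; Cl⁻ leaves and a secondary carbocation remains.
Step 2: A 1,2-hydride shift from the adjacent cyclopentyl carbon moves the positive charge from the secondary centre to an adjacent carbon, generating a more stable tertiary carbocation.
Step 3: A lone pair on the oxygen of H2O attacks the carbocation, forming a new C–O σ-bond and an oxonium ion.
Step 4: Proton transfer from the O–H of the oxonium ion to a solvent molecule delivers the neutral alcohol.
Total: 4 elementary steps.

4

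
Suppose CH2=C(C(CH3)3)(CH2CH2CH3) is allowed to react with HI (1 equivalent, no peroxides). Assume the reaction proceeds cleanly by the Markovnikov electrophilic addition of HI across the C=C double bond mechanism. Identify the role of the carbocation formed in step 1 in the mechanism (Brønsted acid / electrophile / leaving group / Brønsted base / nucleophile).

Step 2: I⁻ captures the cation: a lone pair on I⁻ fills the empty p orbital, producing the alkyl halide product.
The carbocation formed in step 1 accepts an electron pair into an empty or π* orbital — it is the electrophile.

electrophile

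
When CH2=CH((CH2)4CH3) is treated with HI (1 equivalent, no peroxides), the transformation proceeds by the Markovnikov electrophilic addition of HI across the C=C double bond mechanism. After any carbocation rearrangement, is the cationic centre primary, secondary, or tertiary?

Step 1: Protonation of the alkene by HI: the π bond acts as the nucleophile and picks up H⁺, giving the more stable (Markovnikov) secondary carbocation. The H–I bond breaks heterolytically, releasing I⁻.
No single 1,2-shift to an adjacent carbon would give a more-substituted cation, so no rearrangement occurs.

secondary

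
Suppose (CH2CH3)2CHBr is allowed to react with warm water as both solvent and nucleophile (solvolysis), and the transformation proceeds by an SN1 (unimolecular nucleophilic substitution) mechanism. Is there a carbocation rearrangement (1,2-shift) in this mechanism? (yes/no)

no

The first-formed carbocation is secondary.
No single 1,2-shift to an adjacent carbon would produce a more-substituted cation than the one already present, so no rearrangement occurs.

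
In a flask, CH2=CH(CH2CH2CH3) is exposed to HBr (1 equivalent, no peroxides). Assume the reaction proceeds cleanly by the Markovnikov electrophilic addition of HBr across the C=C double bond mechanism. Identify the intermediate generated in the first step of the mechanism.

Step 1: Protonation of the alkene by HBr: the π bond acts as the nucleophile and picks up H⁺, giving the more stable (Markovnikov) secondary carbocation. The H–Br bond breaks heterolytically, releasing Br⁻.
After step 1 the species present is a secondary carbocation.

secondary carbocation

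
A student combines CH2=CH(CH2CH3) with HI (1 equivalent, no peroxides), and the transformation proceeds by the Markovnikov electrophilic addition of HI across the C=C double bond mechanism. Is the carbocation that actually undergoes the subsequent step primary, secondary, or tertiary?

Step 1: Protonation of the alkene by HI: the π bond acts as the nucleophile and picks up H⁺, giving the more stable (Markovnikov) secondary carbocation. The H–I bond breaks heterolytically, releasing I⁻.
No single 1,2-shift to an adjacent carbon would give a more-substituted cation, so no rearrangement occurs.

secondary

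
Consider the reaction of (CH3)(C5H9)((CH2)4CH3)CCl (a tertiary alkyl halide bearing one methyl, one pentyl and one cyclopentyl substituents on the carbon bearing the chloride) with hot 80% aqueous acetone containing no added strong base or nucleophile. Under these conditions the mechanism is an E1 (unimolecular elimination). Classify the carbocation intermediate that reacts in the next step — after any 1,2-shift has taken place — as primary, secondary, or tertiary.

tertiary

Step 1: Rate-determining heterolysis of the C–Cl bond gives Cl⁻ and a tertiary carbocation.
No single 1,2-shift to an adjacent carbon would give a more-substituted cation, so no rearrangement occurs.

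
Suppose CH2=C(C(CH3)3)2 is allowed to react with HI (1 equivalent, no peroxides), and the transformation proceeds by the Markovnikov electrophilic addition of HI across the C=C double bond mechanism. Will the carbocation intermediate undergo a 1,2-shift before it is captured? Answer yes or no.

no

The first-formed carbocation is tertiary.
No single 1,2-shift to an adjacent carbon would produce a more-substituted cation than the one already present, so no rearrangement occurs.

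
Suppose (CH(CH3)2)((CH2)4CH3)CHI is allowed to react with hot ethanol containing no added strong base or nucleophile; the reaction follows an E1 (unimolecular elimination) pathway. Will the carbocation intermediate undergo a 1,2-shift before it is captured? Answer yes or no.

yes

The first-formed carbocation is secondary.
The adjacent isopropyl carbon already bears 2 other carbon substituents and has a hydrogen to migrate; after a 1,2-hydride shift from that carbon the positive charge sits on a tertiary centre.
Tertiary is more stable than secondary, so the shift occurs.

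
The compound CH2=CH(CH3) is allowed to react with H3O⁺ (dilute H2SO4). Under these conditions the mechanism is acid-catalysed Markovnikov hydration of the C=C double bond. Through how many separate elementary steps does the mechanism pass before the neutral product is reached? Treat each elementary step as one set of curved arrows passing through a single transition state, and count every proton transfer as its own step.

Step 1: The π electrons of the C=C bond attack a proton of H3O⁺; Markovnikov addition places the new C–H on the less-substituted alkene carbon, so the positive charge ends up on the more-substituted carbon — a secondary carbocation. H2O is released.
(No 1,2-shift: no single shift to an adjacent carbon would give a more stable cation.)
Step 2: A lone pair on the oxygen of H2O attacks the carbocation, forming a C–O bond and an oxonium ion (a protonated alcohol).
Step 3: Deprotonation of the oxonium ion by a water molecule delivers the neutral alcohol and regenerates the acid catalyst.
Total: 3 elementary steps.

3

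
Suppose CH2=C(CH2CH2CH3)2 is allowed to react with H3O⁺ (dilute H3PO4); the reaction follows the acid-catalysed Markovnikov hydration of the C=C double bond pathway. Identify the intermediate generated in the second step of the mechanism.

oxonium ion

Step 1: Electrophilic addition begins with the π(C=C) electrons forming a bond to the proton of H3O⁺. Following Markovnikov's rule, the resulting cation is tertiary. H2O is released.
Step 2: A lone pair on the oxygen of H2O attacks the carbocation, forming a C–O bond and an oxonium ion (a protonated alcohol).
After step 2 the species present is an oxonium ion.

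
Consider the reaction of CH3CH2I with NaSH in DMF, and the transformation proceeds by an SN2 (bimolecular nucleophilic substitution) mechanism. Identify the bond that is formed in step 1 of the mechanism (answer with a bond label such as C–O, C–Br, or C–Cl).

C–S

Step 1: HS⁻ attacks the back face of the α-carbon while I⁻ departs with the C–I bonding pair — a single concerted displacement through a pentacoordinate transition state.
The bond formed in this step is the C–S bond.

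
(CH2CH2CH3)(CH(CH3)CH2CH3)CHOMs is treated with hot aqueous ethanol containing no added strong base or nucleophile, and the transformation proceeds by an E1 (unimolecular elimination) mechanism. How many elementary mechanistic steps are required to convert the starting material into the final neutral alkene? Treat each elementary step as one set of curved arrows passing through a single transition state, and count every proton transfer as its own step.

Step 1: Ionisation: the C–O σ-bond cleaves heterolytically; both bonding electrons depart with MsO⁻, leaving a secondary carbocation at the α-carbon.
Step 2: Carbocation rearrangement: a 1,2-hydride shift from the adjacent sec-butyl carbon converts the initially-formed secondary cation into the more stable tertiary cation.
Step 3: A weak base (a water (or ethanol) molecule from the solvent) removes a proton from a carbon adjacent to the cationic centre; the electrons of that C–H bond become the new π(C=C) bond, giving the alkene.
Total: 3 elementary steps.

3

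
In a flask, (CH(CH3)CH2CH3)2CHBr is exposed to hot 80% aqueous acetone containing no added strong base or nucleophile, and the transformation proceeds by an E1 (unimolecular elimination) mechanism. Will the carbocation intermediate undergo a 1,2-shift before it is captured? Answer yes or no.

yes

The first-formed carbocation is secondary.
The adjacent sec-butyl carbon already bears 2 other carbon substituents and has a hydrogen to migrate; after a 1,2-hydride shift from that carbon the positive charge sits on a tertiary centre.
Tertiary is more stable than secondary, so the shift occurs.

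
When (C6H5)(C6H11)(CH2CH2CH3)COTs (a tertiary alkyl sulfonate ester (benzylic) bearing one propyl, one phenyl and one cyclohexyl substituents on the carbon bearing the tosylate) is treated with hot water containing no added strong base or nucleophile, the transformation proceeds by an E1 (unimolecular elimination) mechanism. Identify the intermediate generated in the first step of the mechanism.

Step 1: The C–O bond breaks with both electrons going to the tosylate; TsO⁻ leaves and a tertiary carbocation remains.
After step 1 the species present is a tertiary carbocation.

tertiary carbocation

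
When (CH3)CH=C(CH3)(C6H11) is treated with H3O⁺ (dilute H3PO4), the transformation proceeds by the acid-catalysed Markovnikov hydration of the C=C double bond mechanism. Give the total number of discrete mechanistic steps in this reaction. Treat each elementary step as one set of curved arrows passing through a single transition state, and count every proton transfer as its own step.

3

Step 1: Protonation of the alkene by H3O⁺: the π bond acts as the nucleophile and picks up H⁺, giving the more stable (Markovnikov) tertiary carbocation. H2O is released.
(No 1,2-shift: no single shift to an adjacent carbon would give a more stable cation.)
Step 2: Nucleophilic capture of the cation by H2O produces the protonated alcohol (an oxonium ion).
Step 3: H2O removes a proton from the oxonium oxygen, regenerating H3O⁺ and giving the neutral alcohol.
Total: 3 elementary steps.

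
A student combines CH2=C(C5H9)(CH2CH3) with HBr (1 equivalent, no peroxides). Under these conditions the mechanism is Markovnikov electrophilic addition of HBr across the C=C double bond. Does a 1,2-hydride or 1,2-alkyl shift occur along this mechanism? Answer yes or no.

no

The first-formed carbocation is tertiary.
No single 1,2-shift to an adjacent carbon would produce a more-substituted cation than the one already present, so no rearrangement occurs.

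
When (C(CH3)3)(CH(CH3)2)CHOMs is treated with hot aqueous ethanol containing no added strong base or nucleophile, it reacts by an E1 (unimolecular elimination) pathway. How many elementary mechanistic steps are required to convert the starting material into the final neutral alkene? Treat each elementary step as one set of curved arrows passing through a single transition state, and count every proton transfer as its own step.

3

Step 1: Ionisation: the C–O σ-bond cleaves heterolytically; both bonding electrons depart with MsO⁻, leaving a secondary carbocation at the α-carbon.
Step 2: A hydride (H with its bonding pair) migrates from the adjacent isopropyl carbon to the cationic centre — a 1,2-hydride shift — upgrading the secondary cation to a tertiary one.
Step 3: A water (or ethanol) molecule (solvent) deprotonates a β-carbon; as the C–H bond breaks, those electrons form the new alkene π bond.
Total: 3 elementary steps.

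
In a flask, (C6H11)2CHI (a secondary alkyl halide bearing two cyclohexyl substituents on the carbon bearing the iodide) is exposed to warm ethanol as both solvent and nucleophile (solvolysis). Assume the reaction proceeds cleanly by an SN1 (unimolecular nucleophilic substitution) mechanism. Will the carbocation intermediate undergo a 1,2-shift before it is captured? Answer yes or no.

The first-formed carbocation is secondary.
The adjacent cyclohexyl carbon already bears 2 other carbon substituents and has a hydrogen to migrate; after a 1,2-hydride shift from that carbon the positive charge sits on a tertiary centre.
Tertiary is more stable than secondary, so the shift occurs.

yes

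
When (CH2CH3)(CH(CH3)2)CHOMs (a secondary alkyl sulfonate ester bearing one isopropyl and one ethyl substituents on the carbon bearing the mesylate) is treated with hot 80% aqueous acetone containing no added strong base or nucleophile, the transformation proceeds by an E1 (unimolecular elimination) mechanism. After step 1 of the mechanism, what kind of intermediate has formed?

Step 1: Unassisted departure of MsO⁻ (taking the C–O bonding pair) generates a secondary carbocation.
After step 1 the species present is a secondary carbocation.

secondary carbocation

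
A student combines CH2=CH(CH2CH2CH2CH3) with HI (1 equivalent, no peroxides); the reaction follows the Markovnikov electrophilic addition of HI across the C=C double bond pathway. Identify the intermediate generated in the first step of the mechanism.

secondary carbocation

Step 1: The π electrons of the C=C bond attack a proton of HI; Markovnikov addition places the new C–H on the less-substituted alkene carbon, so the positive charge ends up on the more-substituted carbon — a secondary carbocation. The H–I bond breaks heterolytically, releasing I⁻.
After step 1 the species present is a secondary carbocation.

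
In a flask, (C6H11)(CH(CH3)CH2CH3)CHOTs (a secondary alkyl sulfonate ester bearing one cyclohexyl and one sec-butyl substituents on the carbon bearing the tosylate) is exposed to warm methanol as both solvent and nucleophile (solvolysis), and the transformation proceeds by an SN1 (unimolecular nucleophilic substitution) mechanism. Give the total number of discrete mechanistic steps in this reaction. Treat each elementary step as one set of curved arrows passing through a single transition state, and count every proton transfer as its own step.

Step 1: The C–O bond breaks with both electrons going to the tosylate; TsO⁻ leaves and a secondary carbocation remains.
Step 2: A hydride (H with its bonding pair) migrates from the adjacent cyclohexyl carbon to the cationic centre — a 1,2-hydride shift — upgrading the secondary cation to a tertiary one.
Step 3: A lone pair on the oxygen of CH3OH attacks the carbocation, forming a new C–O σ-bond and an oxonium ion.
Step 4: Proton transfer from the O–H of the oxonium ion to a solvent molecule delivers the neutral ether.
Total: 4 elementary steps.

4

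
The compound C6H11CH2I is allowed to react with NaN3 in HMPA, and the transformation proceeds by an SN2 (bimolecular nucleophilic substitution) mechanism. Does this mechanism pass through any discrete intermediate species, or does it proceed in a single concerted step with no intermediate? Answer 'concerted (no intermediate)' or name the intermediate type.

The azide nucleophile donates a lone pair from N to the α-carbon in a backside attack; simultaneously the C–I σ-bond breaks and both of its electrons leave with I⁻. One concerted step with inversion of configuration.
All bond changes occur in one transition state; no discrete intermediate is formed.

concerted (no intermediate)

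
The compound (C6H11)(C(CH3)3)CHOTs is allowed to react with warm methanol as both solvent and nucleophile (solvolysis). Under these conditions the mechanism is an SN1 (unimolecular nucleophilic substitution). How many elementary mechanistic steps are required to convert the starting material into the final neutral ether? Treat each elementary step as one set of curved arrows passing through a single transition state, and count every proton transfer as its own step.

Step 1: Rate-determining heterolysis of the C–O bond gives TsO⁻ and a secondary carbocation.
Step 2: Carbocation rearrangement: a 1,2-hydride shift from the adjacent cyclohexyl carbon converts the initially-formed secondary cation into the more stable tertiary cation.
Step 3: A lone pair on the oxygen of CH3OH attacks the carbocation, forming a new C–O σ-bond and an oxonium ion.
Step 4: Proton transfer from the O–H of the oxonium ion to a solvent molecule delivers the neutral ether.
Total: 4 elementary steps.

4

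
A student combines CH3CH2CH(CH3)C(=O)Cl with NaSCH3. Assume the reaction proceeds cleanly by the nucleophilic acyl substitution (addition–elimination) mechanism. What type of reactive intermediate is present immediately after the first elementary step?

tetrahedral intermediate

Step 1: A lone pair on the S of CH3S⁻ attacks the electrophilic acyl carbon; the π(C=O) electrons move onto oxygen, giving a tetrahedral intermediate.
After step 1 the species present is a tetrahedral intermediate.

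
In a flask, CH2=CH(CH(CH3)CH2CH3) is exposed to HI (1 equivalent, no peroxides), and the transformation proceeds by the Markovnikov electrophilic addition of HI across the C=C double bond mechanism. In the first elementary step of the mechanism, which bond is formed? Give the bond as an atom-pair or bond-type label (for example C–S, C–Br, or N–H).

Step 1: The π electrons of the C=C bond attack a proton of HI; Markovnikov addition places the new C–H on the less-substituted alkene carbon, so the positive charge ends up on the more-substituted carbon — a secondary carbocation. The H–I bond breaks heterolytically, releasing I⁻.
The bond formed in this step is the C–H bond.

C–H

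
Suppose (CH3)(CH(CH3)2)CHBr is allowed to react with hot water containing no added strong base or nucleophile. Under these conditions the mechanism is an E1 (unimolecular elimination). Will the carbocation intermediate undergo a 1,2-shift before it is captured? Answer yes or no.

The first-formed carbocation is secondary.
The adjacent isopropyl carbon already bears 2 other carbon substituents and has a hydrogen to migrate; after a 1,2-hydride shift from that carbon the positive charge sits on a tertiary centre.
Tertiary is more stable than secondary, so the shift occurs.

yes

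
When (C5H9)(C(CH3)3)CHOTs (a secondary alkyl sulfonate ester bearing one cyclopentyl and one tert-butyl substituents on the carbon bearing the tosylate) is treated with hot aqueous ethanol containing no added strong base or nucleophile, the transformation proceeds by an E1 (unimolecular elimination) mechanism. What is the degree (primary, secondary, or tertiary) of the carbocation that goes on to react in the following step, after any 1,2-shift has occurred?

tertiary

Step 1: Rate-determining heterolysis of the C–O bond gives TsO⁻ and a secondary carbocation.
Step 2: Carbocation rearrangement: a 1,2-hydride shift from the adjacent cyclopentyl carbon converts the initially-formed secondary cation into the more stable tertiary cation.
The cation rearranges from secondary to tertiary via a 1,2-hydride shift from the adjacent cyclopentyl carbon; the tertiary cation is what reacts next.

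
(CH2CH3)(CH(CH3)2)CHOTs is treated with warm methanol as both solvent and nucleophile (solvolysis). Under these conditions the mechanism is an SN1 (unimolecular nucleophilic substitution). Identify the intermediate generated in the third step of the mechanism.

oxonium ion

Step 1: Rate-determining heterolysis of the C–O bond gives TsO⁻ and a secondary carbocation.
Step 2: A 1,2-hydride shift from the adjacent isopropyl carbon moves the positive charge from the secondary centre to an adjacent carbon, generating a more stable tertiary carbocation.
Step 3: CH3OH donates an oxygen lone pair into the empty p orbital of the cation, giving a protonated ether (an oxonium ion).
After step 3 the species present is an oxonium ion.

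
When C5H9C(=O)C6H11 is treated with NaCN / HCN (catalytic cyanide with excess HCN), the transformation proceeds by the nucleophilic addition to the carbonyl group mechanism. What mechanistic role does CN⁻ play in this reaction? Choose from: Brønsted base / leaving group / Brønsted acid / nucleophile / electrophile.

Step 1: Nucleophilic addition: CN⁻ adds to the carbonyl carbon, pushing the π(C=O) electron pair onto oxygen and giving a tetrahedral alkoxide.
CN⁻ donates an electron pair to form a new σ-bond to carbon — it is the nucleophile.

nucleophile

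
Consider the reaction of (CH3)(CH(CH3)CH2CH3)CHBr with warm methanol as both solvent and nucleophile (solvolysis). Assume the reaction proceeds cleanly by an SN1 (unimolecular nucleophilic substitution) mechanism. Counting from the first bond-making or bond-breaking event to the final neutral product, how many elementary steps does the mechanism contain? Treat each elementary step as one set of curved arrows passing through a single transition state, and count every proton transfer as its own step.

4

Step 1: Unassisted departure of Br⁻ (taking the C–Br bonding pair) generates a secondary carbocation.
Step 2: A 1,2-hydride shift from the adjacent sec-butyl carbon moves the positive charge from the secondary centre to an adjacent carbon, generating a more stable tertiary carbocation.
Step 3: Nucleophilic capture: the oxygen of CH3OH bonds to the cationic carbon, producing an oxonium-ion intermediate.
Step 4: Proton transfer from the O–H of the oxonium ion to a solvent molecule delivers the neutral ether.
Total: 4 elementary steps.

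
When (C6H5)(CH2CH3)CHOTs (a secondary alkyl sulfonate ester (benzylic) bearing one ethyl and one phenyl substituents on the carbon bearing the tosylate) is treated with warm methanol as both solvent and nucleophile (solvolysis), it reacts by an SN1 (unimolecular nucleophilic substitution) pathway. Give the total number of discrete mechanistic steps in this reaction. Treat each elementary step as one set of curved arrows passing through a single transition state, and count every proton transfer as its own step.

3

Step 1: The C–O bond breaks with both electrons going to the tosylate; TsO⁻ leaves and a secondary carbocation remains.
(No 1,2-shift: no single shift to an adjacent carbon would give a more stable cation.)
Step 2: Nucleophilic capture: the oxygen of CH3OH bonds to the cationic carbon, producing an oxonium-ion intermediate.
Step 3: Deprotonation of the oxonium oxygen by solvent methanol yields the neutral ether.
Total: 3 elementary steps.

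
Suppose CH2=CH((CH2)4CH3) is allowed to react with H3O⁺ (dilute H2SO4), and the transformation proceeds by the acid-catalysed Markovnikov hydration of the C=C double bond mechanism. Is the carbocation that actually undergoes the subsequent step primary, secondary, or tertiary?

Step 1: Electrophilic addition begins with the π(C=C) electrons forming a bond to the proton of H3O⁺. Following Markovnikov's rule, the resulting cation is secondary. H2O is released.
No single 1,2-shift to an adjacent carbon would give a more-substituted cation, so no rearrangement occurs.

secondary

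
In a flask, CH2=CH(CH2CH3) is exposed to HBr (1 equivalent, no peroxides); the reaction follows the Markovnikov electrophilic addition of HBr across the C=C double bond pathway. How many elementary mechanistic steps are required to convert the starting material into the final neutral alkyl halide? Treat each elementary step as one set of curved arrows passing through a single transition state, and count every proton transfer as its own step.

2

Step 1: Protonation of the alkene by HBr: the π bond acts as the nucleophile and picks up H⁺, giving the more stable (Markovnikov) secondary carbocation. The H–Br bond breaks heterolytically, releasing Br⁻.
(No 1,2-shift: no single shift to an adjacent carbon would give a more stable cation.)
Step 2: Nucleophilic attack by Br⁻ on the carbocation completes the addition, giving R–Br.
Total: 2 elementary steps.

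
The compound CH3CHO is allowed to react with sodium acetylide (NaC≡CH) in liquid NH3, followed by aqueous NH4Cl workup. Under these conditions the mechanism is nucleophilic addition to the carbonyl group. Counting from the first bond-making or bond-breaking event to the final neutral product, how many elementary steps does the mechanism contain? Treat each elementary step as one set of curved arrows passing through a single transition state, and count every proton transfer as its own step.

2

Step 1: HC≡C⁻ attacks the sp² carbonyl carbon; the C=O π bond breaks and the electrons end up as a lone pair on the alkoxide oxygen of the tetrahedral intermediate.
Step 2: On aqueous NH4Cl workup the alkoxide oxygen is protonated, giving a propargyl alcohol.
Total: 2 elementary steps.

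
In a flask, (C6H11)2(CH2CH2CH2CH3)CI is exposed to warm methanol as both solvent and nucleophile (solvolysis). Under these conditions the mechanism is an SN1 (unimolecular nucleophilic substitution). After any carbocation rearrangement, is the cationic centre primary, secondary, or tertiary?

tertiary

Step 1: Rate-determining heterolysis of the C–I bond gives I⁻ and a tertiary carbocation.
No single 1,2-shift to an adjacent carbon would give a more-substituted cation, so no rearrangement occurs.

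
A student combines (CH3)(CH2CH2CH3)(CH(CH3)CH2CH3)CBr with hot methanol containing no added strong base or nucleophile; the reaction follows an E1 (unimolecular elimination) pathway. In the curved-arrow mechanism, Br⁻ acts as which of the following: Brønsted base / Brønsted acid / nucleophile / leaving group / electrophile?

leaving group

Step 1: Ionisation: the C–Br σ-bond cleaves heterolytically; both bonding electrons depart with Br⁻, leaving a tertiary carbocation at the α-carbon.
Br⁻ departs with both electrons of the breaking σ-bond — that is the definition of a leaving group.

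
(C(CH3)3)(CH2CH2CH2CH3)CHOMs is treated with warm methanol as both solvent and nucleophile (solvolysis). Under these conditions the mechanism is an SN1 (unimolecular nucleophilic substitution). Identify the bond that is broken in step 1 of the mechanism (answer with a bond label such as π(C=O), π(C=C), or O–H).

Step 1: Rate-determining heterolysis of the C–O bond gives MsO⁻ and a secondary carbocation.
The bond broken in this step is the C–O bond.

C–O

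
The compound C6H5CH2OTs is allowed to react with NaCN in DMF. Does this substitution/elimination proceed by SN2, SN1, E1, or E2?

Conditions: a primary substrate with a strong nucleophile in the polar aprotic solvent DMF.
These conditions are the textbook signature of the SN2 pathway.
An unhindered substrate with a strong nucleophile in a polar aprotic solvent favours one-step backside displacement.

SN2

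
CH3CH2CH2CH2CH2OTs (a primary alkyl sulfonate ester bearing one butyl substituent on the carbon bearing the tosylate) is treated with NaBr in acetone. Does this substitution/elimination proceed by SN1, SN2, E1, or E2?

SN2

Conditions: a primary substrate with a strong nucleophile in the polar aprotic solvent acetone.
These conditions are the textbook signature of the SN2 pathway.
An unhindered substrate with a strong nucleophile in a polar aprotic solvent favours one-step backside displacement.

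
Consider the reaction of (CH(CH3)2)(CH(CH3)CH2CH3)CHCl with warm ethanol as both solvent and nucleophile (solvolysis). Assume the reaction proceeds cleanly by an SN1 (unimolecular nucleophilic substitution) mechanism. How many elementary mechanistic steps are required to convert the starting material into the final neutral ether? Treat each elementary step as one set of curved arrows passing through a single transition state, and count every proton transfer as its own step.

4

Step 1: The C–Cl bond breaks with both electrons going to the chloride; Cl⁻ leaves and a secondary carbocation remains.
Step 2: Carbocation rearrangement: a 1,2-hydride shift from the adjacent sec-butyl carbon converts the initially-formed secondary cation into the more stable tertiary cation.
Step 3: CH3CH2OH donates an oxygen lone pair into the empty p orbital of the cation, giving a protonated ether (an oxonium ion).
Step 4: A second solvent molecule removes the proton on oxygen, giving the neutral ether product.
Total: 4 elementary steps.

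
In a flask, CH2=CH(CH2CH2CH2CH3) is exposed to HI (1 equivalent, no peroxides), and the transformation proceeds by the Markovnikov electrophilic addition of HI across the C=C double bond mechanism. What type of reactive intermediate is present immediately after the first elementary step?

secondary carbocation

Step 1: Electrophilic addition begins with the π(C=C) electrons forming a bond to the proton of HI. Following Markovnikov's rule, the resulting cation is secondary. The H–I bond breaks heterolytically, releasing I⁻.
After step 1 the species present is a secondary carbocation.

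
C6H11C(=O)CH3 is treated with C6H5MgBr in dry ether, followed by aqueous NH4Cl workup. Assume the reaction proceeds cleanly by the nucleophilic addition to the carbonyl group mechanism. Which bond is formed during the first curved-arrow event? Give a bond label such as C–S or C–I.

Step 1: the carbanion-like carbon of C6H5MgBr attacks the sp² carbonyl carbon; the C=O π bond breaks and the electrons end up as a lone pair on the alkoxide oxygen of the tetrahedral intermediate.
The bond formed in this step is the C–C bond.

C–C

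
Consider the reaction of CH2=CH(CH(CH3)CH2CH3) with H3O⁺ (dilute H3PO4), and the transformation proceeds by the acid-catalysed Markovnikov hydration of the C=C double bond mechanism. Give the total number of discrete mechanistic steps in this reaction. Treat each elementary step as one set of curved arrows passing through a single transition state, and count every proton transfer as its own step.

Step 1: Electrophilic addition begins with the π(C=C) electrons forming a bond to the proton of H3O⁺. Following Markovnikov's rule, the resulting cation is secondary. H2O is released.
Step 2: A 1,2-hydride shift from the adjacent sec-butyl carbon moves the positive charge from the secondary centre to an adjacent carbon, generating a more stable tertiary carbocation.
Step 3: Water acts as the nucleophile: an oxygen lone pair bonds to the cationic carbon, giving an oxonium-ion intermediate.
Step 4: H2O removes a proton from the oxonium oxygen, regenerating H3O⁺ and giving the neutral alcohol.
Total: 4 elementary steps.

4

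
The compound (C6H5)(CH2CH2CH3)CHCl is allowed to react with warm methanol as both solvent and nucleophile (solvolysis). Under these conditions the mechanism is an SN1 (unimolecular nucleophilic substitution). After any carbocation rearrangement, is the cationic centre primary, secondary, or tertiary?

secondary

Step 1: Rate-determining heterolysis of the C–Cl bond gives Cl⁻ and a secondary carbocation.
No single 1,2-shift to an adjacent carbon would give a more-substituted cation, so no rearrangement occurs.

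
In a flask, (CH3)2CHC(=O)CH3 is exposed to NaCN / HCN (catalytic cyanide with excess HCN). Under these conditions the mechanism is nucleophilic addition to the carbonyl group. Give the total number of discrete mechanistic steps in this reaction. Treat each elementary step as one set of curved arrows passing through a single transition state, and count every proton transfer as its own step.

Step 1: Nucleophilic addition: CN⁻ adds to the carbonyl carbon, pushing the π(C=O) electron pair onto oxygen and giving a tetrahedral alkoxide.
Step 2: Proton transfer from HCN to the alkoxide furnishes a cyanohydrin (and releases another CN⁻ to continue the reaction).
Total: 2 elementary steps.

2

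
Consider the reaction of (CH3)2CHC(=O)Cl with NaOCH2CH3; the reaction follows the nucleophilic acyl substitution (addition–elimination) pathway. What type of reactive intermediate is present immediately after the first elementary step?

Step 1: CH3CH2O⁻ adds to the carbonyl carbon; the C=O π electrons shift onto oxygen and a tetrahedral alkoxide intermediate forms.
After step 1 the species present is a tetrahedral intermediate.

tetrahedral intermediate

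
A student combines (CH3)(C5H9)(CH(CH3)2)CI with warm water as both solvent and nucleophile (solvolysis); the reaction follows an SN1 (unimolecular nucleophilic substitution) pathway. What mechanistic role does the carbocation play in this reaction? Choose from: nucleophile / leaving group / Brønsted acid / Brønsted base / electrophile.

electrophile

Step 2: A lone pair on the oxygen of H2O attacks the carbocation, forming a new C–O σ-bond and an oxonium ion.
The carbocation accepts an electron pair into an empty or π* orbital — it is the electrophile.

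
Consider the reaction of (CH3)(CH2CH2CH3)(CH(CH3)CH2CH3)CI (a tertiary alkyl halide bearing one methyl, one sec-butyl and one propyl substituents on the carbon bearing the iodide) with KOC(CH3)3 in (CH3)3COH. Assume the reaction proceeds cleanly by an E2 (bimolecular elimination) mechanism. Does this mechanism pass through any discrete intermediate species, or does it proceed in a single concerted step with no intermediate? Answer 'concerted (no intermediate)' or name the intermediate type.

In one step, (CH3)3CO⁻ pulls off a β-proton, the C–I bond cleaves, and a C=C double bond forms between the α- and β-carbons (E2, anti elimination).
All bond changes occur in one transition state; no discrete intermediate is formed.

concerted (no intermediate)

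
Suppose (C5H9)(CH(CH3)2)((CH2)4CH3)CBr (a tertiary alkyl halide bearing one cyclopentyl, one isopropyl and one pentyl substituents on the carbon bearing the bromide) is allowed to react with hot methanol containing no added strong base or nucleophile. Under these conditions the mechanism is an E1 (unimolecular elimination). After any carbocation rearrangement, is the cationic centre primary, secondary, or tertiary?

tertiary

Step 1: Unassisted departure of Br⁻ (taking the C–Br bonding pair) generates a tertiary carbocation.
No single 1,2-shift to an adjacent carbon would give a more-substituted cation, so no rearrangement occurs.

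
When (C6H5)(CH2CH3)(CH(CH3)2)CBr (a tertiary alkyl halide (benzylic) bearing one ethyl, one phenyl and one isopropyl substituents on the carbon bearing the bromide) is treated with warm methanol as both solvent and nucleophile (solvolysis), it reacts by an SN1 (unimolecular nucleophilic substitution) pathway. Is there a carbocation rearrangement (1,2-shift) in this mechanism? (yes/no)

The first-formed carbocation is tertiary.
No single 1,2-shift to an adjacent carbon would produce a more-substituted cation than the one already present, so no rearrangement occurs.

no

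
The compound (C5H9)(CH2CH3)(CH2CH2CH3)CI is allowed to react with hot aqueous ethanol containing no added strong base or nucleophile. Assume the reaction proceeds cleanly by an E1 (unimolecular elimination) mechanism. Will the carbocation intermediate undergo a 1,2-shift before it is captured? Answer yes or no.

The first-formed carbocation is tertiary.
No single 1,2-shift to an adjacent carbon would produce a more-substituted cation than the one already present, so no rearrangement occurs.

no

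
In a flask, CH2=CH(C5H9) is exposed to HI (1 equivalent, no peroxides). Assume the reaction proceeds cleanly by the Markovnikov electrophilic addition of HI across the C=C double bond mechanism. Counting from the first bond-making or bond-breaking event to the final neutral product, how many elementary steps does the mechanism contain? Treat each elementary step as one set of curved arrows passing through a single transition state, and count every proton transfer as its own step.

3

Step 1: The π electrons of the C=C bond attack a proton of HI; Markovnikov addition places the new C–H on the less-substituted alkene carbon, so the positive charge ends up on the more-substituted carbon — a secondary carbocation. The H–I bond breaks heterolytically, releasing I⁻.
Step 2: A 1,2-hydride shift from the adjacent cyclopentyl carbon moves the positive charge from the secondary centre to an adjacent carbon, generating a more stable tertiary carbocation.
Step 3: Nucleophilic attack by I⁻ on the carbocation completes the addition, giving R–I.
Total: 3 elementary steps.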